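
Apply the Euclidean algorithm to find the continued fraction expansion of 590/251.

Run the Euclidean algorithm on 590 and 251; the successive quotients are the partial quotients a_0, a_1, ... (each step inverts the fractional part left over by the previous one):
  590 = 2*251 + 88, so a_0 = 2.
  251 = 2*88 + 75, so a_1 = 2.
  88 = 1*75 + 13, so a_2 = 1.
  75 = 5*13 + 10, so a_3 = 5.
  13 = 1*10 + 3, so a_4 = 1.
  10 = 3*3 + 1, so a_5 = 3.
  3 = 3*1 + 0, so a_6 = 3.
The remainder reaches 0 after 7 divisions, so the expansion has 7 partial quotients, read off in order.

[2; 2, 1, 5, 1, 3, 3]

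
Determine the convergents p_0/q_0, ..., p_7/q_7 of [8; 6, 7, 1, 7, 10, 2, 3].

8/1, 49/6, 351/43, 400/49, 3151/386, 31910/3909, 66971/8204, 232823/28521

Using the convergent recurrence p_i = a_i*p_{i-1} + p_{i-2}, q_i = a_i*q_{i-1} + q_{i-2} with p_{-2}=0, p_{-1}=1, q_{-2}=1, q_{-1}=0:
  i=0: a_0=8, p_0 = 8*1 + 0 = 8, q_0 = 8*0 + 1 = 1.
  i=1: a_1=6, p_1 = 6*8 + 1 = 49, q_1 = 6*1 + 0 = 6.
  i=2: a_2=7, p_2 = 7*49 + 8 = 351, q_2 = 7*6 + 1 = 43.
  i=3: a_3=1, p_3 = 1*351 + 49 = 400, q_3 = 1*43 + 6 = 49.
  i=4: a_4=7, p_4 = 7*400 + 351 = 3151, q_4 = 7*49 + 43 = 386.
  i=5: a_5=10, p_5 = 10*3151 + 400 = 31910, q_5 = 10*386 + 49 = 3909.
  i=6: a_6=2, p_6 = 2*31910 + 3151 = 66971, q_6 = 2*3909 + 386 = 8204.
  i=7: a_7=3, p_7 = 3*66971 + 31910 = 232823, q_7 = 3*8204 + 3909 = 28521.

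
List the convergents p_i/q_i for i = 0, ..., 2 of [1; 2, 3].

Using the convergent recurrence p_i = a_i*p_{i-1} + p_{i-2}, q_i = a_i*q_{i-1} + q_{i-2} with p_{-2}=0, p_{-1}=1, q_{-2}=1, q_{-1}=0:
  i=0: a_0=1, p_0 = 1*1 + 0 = 1, q_0 = 1*0 + 1 = 1.
  i=1: a_1=2, p_1 = 2*1 + 1 = 3, q_1 = 2*1 + 0 = 2.
  i=2: a_2=3, p_2 = 3*3 + 1 = 10, q_2 = 3*2 + 1 = 7.

1/1, 3/2, 10/7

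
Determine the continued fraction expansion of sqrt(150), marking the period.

Write x_i = (sqrt(150) + m_i)/d_i with (m_0, d_0) = (0, 1). a_0 = floor(sqrt(150)) = 12, since 12^2 = 144 <= 150 < 169 = 13^2.
Iterate m_{i+1} = d_i*a_i - m_i, d_{i+1} = (150 - m_{i+1}^2)/d_i, a_{i+1} = floor((a_0 + m_{i+1})/d_{i+1}):
  m_1 = 1*12 - 0 = 12, d_1 = (150 - 12^2)/1 = 6/1 = 6, a_1 = floor((12 + 12)/6) = 4.
  m_2 = 6*4 - 12 = 12, d_2 = (150 - 12^2)/6 = 6/6 = 1, a_2 = floor((12 + 12)/1) = 24.
  m_3 = 1*24 - 12 = 12, d_3 = (150 - 12^2)/1 = 6/1 = 6: (m_3, d_3) = (m_1, d_1) = (12, 6), so from here the quotients repeat a_1, a_2; the period length is 2.
Hence the expansion of sqrt(150) is a_0 = 12 followed by the repeating block 4, 24 (period 2).

[12; (4, 24)]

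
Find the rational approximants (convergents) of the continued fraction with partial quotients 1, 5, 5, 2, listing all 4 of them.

Using the convergent recurrence p_i = a_i*p_{i-1} + p_{i-2}, q_i = a_i*q_{i-1} + q_{i-2} with p_{-2}=0, p_{-1}=1, q_{-2}=1, q_{-1}=0:
  i=0: a_0=1, p_0 = 1*1 + 0 = 1, q_0 = 1*0 + 1 = 1.
  i=1: a_1=5, p_1 = 5*1 + 1 = 6, q_1 = 5*1 + 0 = 5.
  i=2: a_2=5, p_2 = 5*6 + 1 = 31, q_2 = 5*5 + 1 = 26.
  i=3: a_3=2, p_3 = 2*31 + 6 = 68, q_3 = 2*26 + 5 = 57.

1/1, 6/5, 31/26, 68/57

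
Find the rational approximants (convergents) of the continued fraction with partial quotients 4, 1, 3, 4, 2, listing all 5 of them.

Using the convergent recurrence p_i = a_i*p_{i-1} + p_{i-2}, q_i = a_i*q_{i-1} + q_{i-2} with p_{-2}=0, p_{-1}=1, q_{-2}=1, q_{-1}=0:
  i=0: a_0=4, p_0 = 4*1 + 0 = 4, q_0 = 4*0 + 1 = 1.
  i=1: a_1=1, p_1 = 1*4 + 1 = 5, q_1 = 1*1 + 0 = 1.
  i=2: a_2=3, p_2 = 3*5 + 4 = 19, q_2 = 3*1 + 1 = 4.
  i=3: a_3=4, p_3 = 4*19 + 5 = 81, q_3 = 4*4 + 1 = 17.
  i=4: a_4=2, p_4 = 2*81 + 19 = 181, q_4 = 2*17 + 4 = 38.

4/1, 5/1, 19/4, 81/17, 181/38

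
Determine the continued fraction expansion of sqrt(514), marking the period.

Write x_i = (sqrt(514) + m_i)/d_i with (m_0, d_0) = (0, 1). a_0 = floor(sqrt(514)) = 22, since 22^2 = 484 <= 514 < 529 = 23^2.
Iterate m_{i+1} = d_i*a_i - m_i, d_{i+1} = (514 - m_{i+1}^2)/d_i, a_{i+1} = floor((a_0 + m_{i+1})/d_{i+1}):
  m_1 = 1*22 - 0 = 22, d_1 = (514 - 22^2)/1 = 30/1 = 30, a_1 = floor((22 + 22)/30) = 1.
  m_2 = 30*1 - 22 = 8, d_2 = (514 - 8^2)/30 = 450/30 = 15, a_2 = floor((22 + 8)/15) = 2.
  m_3 = 15*2 - 8 = 22, d_3 = (514 - 22^2)/15 = 30/15 = 2, a_3 = floor((22 + 22)/2) = 22.
  m_4 = 2*22 - 22 = 22, d_4 = (514 - 22^2)/2 = 30/2 = 15, a_4 = floor((22 + 22)/15) = 2.
  m_5 = 15*2 - 22 = 8, d_5 = (514 - 8^2)/15 = 450/15 = 30, a_5 = floor((22 + 8)/30) = 1.
  m_6 = 30*1 - 8 = 22, d_6 = (514 - 22^2)/30 = 30/30 = 1, a_6 = floor((22 + 22)/1) = 44.
  m_7 = 1*44 - 22 = 22, d_7 = (514 - 22^2)/1 = 30/1 = 30: (m_7, d_7) = (m_1, d_1) = (22, 30), so from here the quotients repeat a_1, ..., a_6; the period length is 6.
Hence the expansion of sqrt(514) is a_0 = 22 followed by the repeating block 1, 2, 22, 2, 1, 44 (period 6).

[22; (1, 2, 22, 2, 1, 44)]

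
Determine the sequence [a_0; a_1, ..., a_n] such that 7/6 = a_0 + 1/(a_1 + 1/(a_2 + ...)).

[1; 6]

Run the Euclidean algorithm on 7 and 6; the successive quotients are the partial quotients a_0, a_1, ... (each step inverts the fractional part left over by the previous one):
  7 = 1*6 + 1, so a_0 = 1.
  6 = 6*1 + 0, so a_1 = 6.
The remainder reaches 0 after 2 divisions, so the expansion has 2 partial quotients, read off in order.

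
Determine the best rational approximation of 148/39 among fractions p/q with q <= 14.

19/5

Expand x = 148/39 as a continued fraction with the Euclidean algorithm:
  148 = 3*39 + 31, so a_0 = 3.
  39 = 1*31 + 8, so a_1 = 1.
  31 = 3*8 + 7, so a_2 = 3.
  8 = 1*7 + 1, so a_3 = 1.
  7 = 7*1 + 0, so a_4 = 7.
so x = [3; 1, 3, 1, 7].
Convergents (p_i = a_i*p_{i-1} + p_{i-2}, q_i = a_i*q_{i-1} + q_{i-2} with p_{-2}=0, p_{-1}=1, q_{-2}=1, q_{-1}=0), until the denominator exceeds 14:
  i=0: a_0=3, p_0 = 3*1 + 0 = 3, q_0 = 3*0 + 1 = 1.
  i=1: a_1=1, p_1 = 1*3 + 1 = 4, q_1 = 1*1 + 0 = 1.
  i=2: a_2=3, p_2 = 3*4 + 3 = 15, q_2 = 3*1 + 1 = 4.
  i=3: a_3=1, p_3 = 1*15 + 4 = 19, q_3 = 1*4 + 1 = 5.
  i=4: a_4=7, p_4 = 7*19 + 15 = 148, q_4 = 7*5 + 4 = 39.
q_4 = 39 > 14, so the last convergent with denominator <= 14 is p_3/q_3 = 19/5.
The closest fraction with denominator <= 14 is either p_3/q_3 or the intermediate fraction (k*p_3 + p_2)/(k*q_3 + q_2) with the largest k >= 1 whose denominator stays <= 14; these approach x as k grows, and every other convergent or intermediate fraction in range is farther away.
Largest k: floor((14 - q_2)/q_3) = floor((14 - 4)/5) = 2.
That gives (2*19 + 15)/(2*5 + 4) = 53/14.
Compare the errors: |x - 19/5| = |148*5 - 19*39|/(39*5) = 1/195, and |x - 53/14| = |148*14 - 53*39|/(39*14) = 5/546.
Cross-multiplying, 1*546 = 546 < 975 = 5*195, so 1/195 is smaller: the convergent 19/5 is closer to x than 53/14.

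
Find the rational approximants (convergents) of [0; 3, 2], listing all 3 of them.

0/1, 1/3, 2/7

Using the convergent recurrence p_i = a_i*p_{i-1} + p_{i-2}, q_i = a_i*q_{i-1} + q_{i-2} with p_{-2}=0, p_{-1}=1, q_{-2}=1, q_{-1}=0:
  i=0: a_0=0, p_0 = 0*1 + 0 = 0, q_0 = 0*0 + 1 = 1.
  i=1: a_1=3, p_1 = 3*0 + 1 = 1, q_1 = 3*1 + 0 = 3.
  i=2: a_2=2, p_2 = 2*1 + 0 = 2, q_2 = 2*3 + 1 = 7.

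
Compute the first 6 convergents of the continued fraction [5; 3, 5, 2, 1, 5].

Using the convergent recurrence p_i = a_i*p_{i-1} + p_{i-2}, q_i = a_i*q_{i-1} + q_{i-2} with p_{-2}=0, p_{-1}=1, q_{-2}=1, q_{-1}=0:
  i=0: a_0=5, p_0 = 5*1 + 0 = 5, q_0 = 5*0 + 1 = 1.
  i=1: a_1=3, p_1 = 3*5 + 1 = 16, q_1 = 3*1 + 0 = 3.
  i=2: a_2=5, p_2 = 5*16 + 5 = 85, q_2 = 5*3 + 1 = 16.
  i=3: a_3=2, p_3 = 2*85 + 16 = 186, q_3 = 2*16 + 3 = 35.
  i=4: a_4=1, p_4 = 1*186 + 85 = 271, q_4 = 1*35 + 16 = 51.
  i=5: a_5=5, p_5 = 5*271 + 186 = 1541, q_5 = 5*51 + 35 = 290.

5/1, 16/3, 85/16, 186/35, 271/51, 1541/290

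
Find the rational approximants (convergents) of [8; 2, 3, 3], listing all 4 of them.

8/1, 17/2, 59/7, 194/23

Using the convergent recurrence p_i = a_i*p_{i-1} + p_{i-2}, q_i = a_i*q_{i-1} + q_{i-2} with p_{-2}=0, p_{-1}=1, q_{-2}=1, q_{-1}=0:
  i=0: a_0=8, p_0 = 8*1 + 0 = 8, q_0 = 8*0 + 1 = 1.
  i=1: a_1=2, p_1 = 2*8 + 1 = 17, q_1 = 2*1 + 0 = 2.
  i=2: a_2=3, p_2 = 3*17 + 8 = 59, q_2 = 3*2 + 1 = 7.
  i=3: a_3=3, p_3 = 3*59 + 17 = 194, q_3 = 3*7 + 2 = 23.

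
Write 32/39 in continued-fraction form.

[0; 1, 4, 1, 1, 3]

Run the Euclidean algorithm on 32 and 39; the successive quotients are the partial quotients a_0, a_1, ... (each step inverts the fractional part left over by the previous one):
  32 = 0*39 + 32, so a_0 = 0.
  39 = 1*32 + 7, so a_1 = 1.
  32 = 4*7 + 4, so a_2 = 4.
  7 = 1*4 + 3, so a_3 = 1.
  4 = 1*3 + 1, so a_4 = 1.
  3 = 3*1 + 0, so a_5 = 3.
The remainder reaches 0 after 6 divisions, so the expansion has 6 partial quotients, read off in order.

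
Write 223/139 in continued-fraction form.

Run the Euclidean algorithm on 223 and 139; the successive quotients are the partial quotients a_0, a_1, ... (each step inverts the fractional part left over by the previous one):
  223 = 1*139 + 84, so a_0 = 1.
  139 = 1*84 + 55, so a_1 = 1.
  84 = 1*55 + 29, so a_2 = 1.
  55 = 1*29 + 26, so a_3 = 1.
  29 = 1*26 + 3, so a_4 = 1.
  26 = 8*3 + 2, so a_5 = 8.
  3 = 1*2 + 1, so a_6 = 1.
  2 = 2*1 + 0, so a_7 = 2.
The remainder reaches 0 after 8 divisions, so the expansion has 8 partial quotients, read off in order.

[1; 1, 1, 1, 1, 8, 1, 2]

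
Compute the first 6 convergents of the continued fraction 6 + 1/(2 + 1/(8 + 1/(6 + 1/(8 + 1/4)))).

Using the convergent recurrence p_i = a_i*p_{i-1} + p_{i-2}, q_i = a_i*q_{i-1} + q_{i-2} with p_{-2}=0, p_{-1}=1, q_{-2}=1, q_{-1}=0:
  i=0: a_0=6, p_0 = 6*1 + 0 = 6, q_0 = 6*0 + 1 = 1.
  i=1: a_1=2, p_1 = 2*6 + 1 = 13, q_1 = 2*1 + 0 = 2.
  i=2: a_2=8, p_2 = 8*13 + 6 = 110, q_2 = 8*2 + 1 = 17.
  i=3: a_3=6, p_3 = 6*110 + 13 = 673, q_3 = 6*17 + 2 = 104.
  i=4: a_4=8, p_4 = 8*673 + 110 = 5494, q_4 = 8*104 + 17 = 849.
  i=5: a_5=4, p_5 = 4*5494 + 673 = 22649, q_5 = 4*849 + 104 = 3500.

6/1, 13/2, 110/17, 673/104, 5494/849, 22649/3500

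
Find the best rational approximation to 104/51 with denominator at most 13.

27/13

Expand x = 104/51 as a continued fraction with the Euclidean algorithm:
  104 = 2*51 + 2, so a_0 = 2.
  51 = 25*2 + 1, so a_1 = 25.
  2 = 2*1 + 0, so a_2 = 2.
so x = [2; 25, 2].
Convergents (p_i = a_i*p_{i-1} + p_{i-2}, q_i = a_i*q_{i-1} + q_{i-2} with p_{-2}=0, p_{-1}=1, q_{-2}=1, q_{-1}=0), until the denominator exceeds 13:
  i=0: a_0=2, p_0 = 2*1 + 0 = 2, q_0 = 2*0 + 1 = 1.
  i=1: a_1=25, p_1 = 25*2 + 1 = 51, q_1 = 25*1 + 0 = 25.
q_1 = 25 > 13, so the last convergent with denominator <= 13 is p_0/q_0 = 2/1.
The closest fraction with denominator <= 13 is either p_0/q_0 or the intermediate fraction (k*p_0 + p_{-1})/(k*q_0 + q_{-1}) with the largest k >= 1 whose denominator stays <= 13; these approach x as k grows, and every other convergent or intermediate fraction in range is farther away.
Largest k: floor((13 - q_{-1})/q_0) = floor((13 - 0)/1) = 13 (using the seeds p_{-1} = 1, q_{-1} = 0).
That gives (13*2 + 1)/(13*1 + 0) = 27/13.
Compare the errors: |x - 2/1| = |104*1 - 2*51|/(51*1) = 2/51, and |x - 27/13| = |104*13 - 27*51|/(51*13) = 25/663.
Cross-multiplying, 25*51 = 1275 < 1326 = 2*663, so 25/663 is smaller: the intermediate fraction 27/13 is closer to x than 2/1.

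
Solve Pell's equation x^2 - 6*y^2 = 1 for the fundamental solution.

First expand sqrt(6) as a continued fraction. With x_i = (sqrt(6) + m_i)/d_i and (m_0, d_0) = (0, 1): a_0 = floor(sqrt(6)) = 2, since 2^2 = 4 <= 6 < 9 = 3^2.
Iterate m_{i+1} = d_i*a_i - m_i, d_{i+1} = (6 - m_{i+1}^2)/d_i, a_{i+1} = floor((a_0 + m_{i+1})/d_{i+1}):
  m_1 = 1*2 - 0 = 2, d_1 = (6 - 2^2)/1 = 2/1 = 2, a_1 = floor((2 + 2)/2) = 2.
  m_2 = 2*2 - 2 = 2, d_2 = (6 - 2^2)/2 = 2/2 = 1, a_2 = floor((2 + 2)/1) = 4.
  m_3 = 1*4 - 2 = 2, d_3 = (6 - 2^2)/1 = 2/1 = 2: (m_3, d_3) = (m_1, d_1) = (2, 2), so from here the quotients repeat a_1, a_2; the period length is 2.
So sqrt(6) = [2; (2, 4)] with period length k = 2.
k is even, so the fundamental solution of x^2 - 6y^2 = 1 is (p_{k-1}, q_{k-1}) = (p_1, q_1); compute convergents through index 1.
Convergents (p_i = a_i*p_{i-1} + p_{i-2}, q_i = a_i*q_{i-1} + q_{i-2} with p_{-2}=0, p_{-1}=1, q_{-2}=1, q_{-1}=0):
  i=0: a_0=2, p_0 = 2*1 + 0 = 2, q_0 = 2*0 + 1 = 1.
  i=1: a_1=2, p_1 = 2*2 + 1 = 5, q_1 = 2*1 + 0 = 2.
Check: 5^2 - 6*2^2 = 25 - 24 = 1, so (x, y) = (5, 2) solves the equation, and by the theorem it is the least positive solution.

(x, y) = (5, 2)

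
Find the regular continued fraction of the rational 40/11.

[3; 1, 1, 1, 3]

Run the Euclidean algorithm on 40 and 11; the successive quotients are the partial quotients a_0, a_1, ... (each step inverts the fractional part left over by the previous one):
  40 = 3*11 + 7, so a_0 = 3.
  11 = 1*7 + 4, so a_1 = 1.
  7 = 1*4 + 3, so a_2 = 1.
  4 = 1*3 + 1, so a_3 = 1.
  3 = 3*1 + 0, so a_4 = 3.
The remainder reaches 0 after 5 divisions, so the expansion has 5 partial quotients, read off in order.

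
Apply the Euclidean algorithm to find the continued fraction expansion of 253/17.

[14; 1, 7, 2]

Run the Euclidean algorithm on 253 and 17; the successive quotients are the partial quotients a_0, a_1, ... (each step inverts the fractional part left over by the previous one):
  253 = 14*17 + 15, so a_0 = 14.
  17 = 1*15 + 2, so a_1 = 1.
  15 = 7*2 + 1, so a_2 = 7.
  2 = 2*1 + 0, so a_3 = 2.
The remainder reaches 0 after 4 divisions, so the expansion has 4 partial quotients, read off in order.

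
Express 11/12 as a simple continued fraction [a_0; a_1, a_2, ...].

Run the Euclidean algorithm on 11 and 12; the successive quotients are the partial quotients a_0, a_1, ... (each step inverts the fractional part left over by the previous one):
  11 = 0*12 + 11, so a_0 = 0.
  12 = 1*11 + 1, so a_1 = 1.
  11 = 11*1 + 0, so a_2 = 11.
The remainder reaches 0 after 3 divisions, so the expansion has 3 partial quotients, read off in order.

[0; 1, 11]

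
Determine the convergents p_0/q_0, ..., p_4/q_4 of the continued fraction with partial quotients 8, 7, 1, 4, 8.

8/1, 57/7, 65/8, 317/39, 2601/320

Using the convergent recurrence p_i = a_i*p_{i-1} + p_{i-2}, q_i = a_i*q_{i-1} + q_{i-2} with p_{-2}=0, p_{-1}=1, q_{-2}=1, q_{-1}=0:
  i=0: a_0=8, p_0 = 8*1 + 0 = 8, q_0 = 8*0 + 1 = 1.
  i=1: a_1=7, p_1 = 7*8 + 1 = 57, q_1 = 7*1 + 0 = 7.
  i=2: a_2=1, p_2 = 1*57 + 8 = 65, q_2 = 1*7 + 1 = 8.
  i=3: a_3=4, p_3 = 4*65 + 57 = 317, q_3 = 4*8 + 7 = 39.
  i=4: a_4=8, p_4 = 8*317 + 65 = 2601, q_4 = 8*39 + 8 = 320.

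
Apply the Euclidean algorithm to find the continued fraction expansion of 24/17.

Run the Euclidean algorithm on 24 and 17; the successive quotients are the partial quotients a_0, a_1, ... (each step inverts the fractional part left over by the previous one):
  24 = 1*17 + 7, so a_0 = 1.
  17 = 2*7 + 3, so a_1 = 2.
  7 = 2*3 + 1, so a_2 = 2.
  3 = 3*1 + 0, so a_3 = 3.
The remainder reaches 0 after 4 divisions, so the expansion has 4 partial quotients, read off in order.

[1; 2, 2, 3]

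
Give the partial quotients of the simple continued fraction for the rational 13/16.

Run the Euclidean algorithm on 13 and 16; the successive quotients are the partial quotients a_0, a_1, ... (each step inverts the fractional part left over by the previous one):
  13 = 0*16 + 13, so a_0 = 0.
  16 = 1*13 + 3, so a_1 = 1.
  13 = 4*3 + 1, so a_2 = 4.
  3 = 3*1 + 0, so a_3 = 3.
The remainder reaches 0 after 4 divisions, so the expansion has 4 partial quotients, read off in order.

[0; 1, 4, 3]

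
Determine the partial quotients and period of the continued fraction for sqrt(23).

Write x_i = (sqrt(23) + m_i)/d_i with (m_0, d_0) = (0, 1). a_0 = floor(sqrt(23)) = 4, since 4^2 = 16 <= 23 < 25 = 5^2.
Iterate m_{i+1} = d_i*a_i - m_i, d_{i+1} = (23 - m_{i+1}^2)/d_i, a_{i+1} = floor((a_0 + m_{i+1})/d_{i+1}):
  m_1 = 1*4 - 0 = 4, d_1 = (23 - 4^2)/1 = 7/1 = 7, a_1 = floor((4 + 4)/7) = 1.
  m_2 = 7*1 - 4 = 3, d_2 = (23 - 3^2)/7 = 14/7 = 2, a_2 = floor((4 + 3)/2) = 3.
  m_3 = 2*3 - 3 = 3, d_3 = (23 - 3^2)/2 = 14/2 = 7, a_3 = floor((4 + 3)/7) = 1.
  m_4 = 7*1 - 3 = 4, d_4 = (23 - 4^2)/7 = 7/7 = 1, a_4 = floor((4 + 4)/1) = 8.
  m_5 = 1*8 - 4 = 4, d_5 = (23 - 4^2)/1 = 7/1 = 7: (m_5, d_5) = (m_1, d_1) = (4, 7), so from here the quotients repeat a_1, ..., a_4; the period length is 4.
Hence the expansion of sqrt(23) is a_0 = 4 followed by the repeating block 1, 3, 1, 8 (period 4).

[4; (1, 3, 1, 8)]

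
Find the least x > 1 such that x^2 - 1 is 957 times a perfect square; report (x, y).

First expand sqrt(957) as a continued fraction. With x_i = (sqrt(957) + m_i)/d_i and (m_0, d_0) = (0, 1): a_0 = floor(sqrt(957)) = 30, since 30^2 = 900 <= 957 < 961 = 31^2.
Iterate m_{i+1} = d_i*a_i - m_i, d_{i+1} = (957 - m_{i+1}^2)/d_i, a_{i+1} = floor((a_0 + m_{i+1})/d_{i+1}):
  m_1 = 1*30 - 0 = 30, d_1 = (957 - 30^2)/1 = 57/1 = 57, a_1 = floor((30 + 30)/57) = 1.
  m_2 = 57*1 - 30 = 27, d_2 = (957 - 27^2)/57 = 228/57 = 4, a_2 = floor((30 + 27)/4) = 14.
  m_3 = 4*14 - 27 = 29, d_3 = (957 - 29^2)/4 = 116/4 = 29, a_3 = floor((30 + 29)/29) = 2.
  m_4 = 29*2 - 29 = 29, d_4 = (957 - 29^2)/29 = 116/29 = 4, a_4 = floor((30 + 29)/4) = 14.
  m_5 = 4*14 - 29 = 27, d_5 = (957 - 27^2)/4 = 228/4 = 57, a_5 = floor((30 + 27)/57) = 1.
  m_6 = 57*1 - 27 = 30, d_6 = (957 - 30^2)/57 = 57/57 = 1, a_6 = floor((30 + 30)/1) = 60.
  m_7 = 1*60 - 30 = 30, d_7 = (957 - 30^2)/1 = 57/1 = 57: (m_7, d_7) = (m_1, d_1) = (30, 57), so from here the quotients repeat a_1, ..., a_6; the period length is 6.
So sqrt(957) = [30; (1, 14, 2, 14, 1, 60)] with period length k = 6.
k is even, so the fundamental solution of x^2 - 957y^2 = 1 is (p_{k-1}, q_{k-1}) = (p_5, q_5); compute convergents through index 5.
Convergents (p_i = a_i*p_{i-1} + p_{i-2}, q_i = a_i*q_{i-1} + q_{i-2} with p_{-2}=0, p_{-1}=1, q_{-2}=1, q_{-1}=0):
  i=0: a_0=30, p_0 = 30*1 + 0 = 30, q_0 = 30*0 + 1 = 1.
  i=1: a_1=1, p_1 = 1*30 + 1 = 31, q_1 = 1*1 + 0 = 1.
  i=2: a_2=14, p_2 = 14*31 + 30 = 464, q_2 = 14*1 + 1 = 15.
  i=3: a_3=2, p_3 = 2*464 + 31 = 959, q_3 = 2*15 + 1 = 31.
  i=4: a_4=14, p_4 = 14*959 + 464 = 13890, q_4 = 14*31 + 15 = 449.
  i=5: a_5=1, p_5 = 1*13890 + 959 = 14849, q_5 = 1*449 + 31 = 480.
Check: 14849^2 - 957*480^2 = 220492801 - 220492800 = 1, so (x, y) = (14849, 480) solves the equation, and by the theorem it is the least positive solution.

(x, y) = (14849, 480)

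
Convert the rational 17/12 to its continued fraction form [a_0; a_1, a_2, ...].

[1; 2, 2, 2]

Run the Euclidean algorithm on 17 and 12; the successive quotients are the partial quotients a_0, a_1, ... (each step inverts the fractional part left over by the previous one):
  17 = 1*12 + 5, so a_0 = 1.
  12 = 2*5 + 2, so a_1 = 2.
  5 = 2*2 + 1, so a_2 = 2.
  2 = 2*1 + 0, so a_3 = 2.
The remainder reaches 0 after 4 divisions, so the expansion has 4 partial quotients, read off in order.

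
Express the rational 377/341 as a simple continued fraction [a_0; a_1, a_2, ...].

[1; 9, 2, 8, 2]

Run the Euclidean algorithm on 377 and 341; the successive quotients are the partial quotients a_0, a_1, ... (each step inverts the fractional part left over by the previous one):
  377 = 1*341 + 36, so a_0 = 1.
  341 = 9*36 + 17, so a_1 = 9.
  36 = 2*17 + 2, so a_2 = 2.
  17 = 8*2 + 1, so a_3 = 8.
  2 = 2*1 + 0, so a_4 = 2.
The remainder reaches 0 after 5 divisions, so the expansion has 5 partial quotients, read off in order.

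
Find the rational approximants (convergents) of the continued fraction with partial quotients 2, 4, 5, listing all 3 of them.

2/1, 9/4, 47/21

Using the convergent recurrence p_i = a_i*p_{i-1} + p_{i-2}, q_i = a_i*q_{i-1} + q_{i-2} with p_{-2}=0, p_{-1}=1, q_{-2}=1, q_{-1}=0:
  i=0: a_0=2, p_0 = 2*1 + 0 = 2, q_0 = 2*0 + 1 = 1.
  i=1: a_1=4, p_1 = 4*2 + 1 = 9, q_1 = 4*1 + 0 = 4.
  i=2: a_2=5, p_2 = 5*9 + 2 = 47, q_2 = 5*4 + 1 = 21.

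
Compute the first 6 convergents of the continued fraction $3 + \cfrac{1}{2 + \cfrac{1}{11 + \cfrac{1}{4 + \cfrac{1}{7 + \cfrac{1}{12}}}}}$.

3/1, 7/2, 80/23, 327/94, 2369/681, 28755/8266

Using the convergent recurrence p_i = a_i*p_{i-1} + p_{i-2}, q_i = a_i*q_{i-1} + q_{i-2} with p_{-2}=0, p_{-1}=1, q_{-2}=1, q_{-1}=0:
  i=0: a_0=3, p_0 = 3*1 + 0 = 3, q_0 = 3*0 + 1 = 1.
  i=1: a_1=2, p_1 = 2*3 + 1 = 7, q_1 = 2*1 + 0 = 2.
  i=2: a_2=11, p_2 = 11*7 + 3 = 80, q_2 = 11*2 + 1 = 23.
  i=3: a_3=4, p_3 = 4*80 + 7 = 327, q_3 = 4*23 + 2 = 94.
  i=4: a_4=7, p_4 = 7*327 + 80 = 2369, q_4 = 7*94 + 23 = 681.
  i=5: a_5=12, p_5 = 12*2369 + 327 = 28755, q_5 = 12*681 + 94 = 8266.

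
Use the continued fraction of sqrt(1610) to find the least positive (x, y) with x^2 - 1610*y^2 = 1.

First expand sqrt(1610) as a continued fraction. With x_i = (sqrt(1610) + m_i)/d_i and (m_0, d_0) = (0, 1): a_0 = floor(sqrt(1610)) = 40, since 40^2 = 1600 <= 1610 < 1681 = 41^2.
Iterate m_{i+1} = d_i*a_i - m_i, d_{i+1} = (1610 - m_{i+1}^2)/d_i, a_{i+1} = floor((a_0 + m_{i+1})/d_{i+1}):
  m_1 = 1*40 - 0 = 40, d_1 = (1610 - 40^2)/1 = 10/1 = 10, a_1 = floor((40 + 40)/10) = 8.
  m_2 = 10*8 - 40 = 40, d_2 = (1610 - 40^2)/10 = 10/10 = 1, a_2 = floor((40 + 40)/1) = 80.
  m_3 = 1*80 - 40 = 40, d_3 = (1610 - 40^2)/1 = 10/1 = 10: (m_3, d_3) = (m_1, d_1) = (40, 10), so from here the quotients repeat a_1, a_2; the period length is 2.
So sqrt(1610) = [40; (8, 80)] with period length k = 2.
k is even, so the fundamental solution of x^2 - 1610y^2 = 1 is (p_{k-1}, q_{k-1}) = (p_1, q_1); compute convergents through index 1.
Convergents (p_i = a_i*p_{i-1} + p_{i-2}, q_i = a_i*q_{i-1} + q_{i-2} with p_{-2}=0, p_{-1}=1, q_{-2}=1, q_{-1}=0):
  i=0: a_0=40, p_0 = 40*1 + 0 = 40, q_0 = 40*0 + 1 = 1.
  i=1: a_1=8, p_1 = 8*40 + 1 = 321, q_1 = 8*1 + 0 = 8.
Check: 321^2 - 1610*8^2 = 103041 - 103040 = 1, so (x, y) = (321, 8) solves the equation, and by the theorem it is the least positive solution.

(x, y) = (321, 8)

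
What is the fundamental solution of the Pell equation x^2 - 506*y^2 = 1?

(x, y) = (45, 2)

First expand sqrt(506) as a continued fraction. With x_i = (sqrt(506) + m_i)/d_i and (m_0, d_0) = (0, 1): a_0 = floor(sqrt(506)) = 22, since 22^2 = 484 <= 506 < 529 = 23^2.
Iterate m_{i+1} = d_i*a_i - m_i, d_{i+1} = (506 - m_{i+1}^2)/d_i, a_{i+1} = floor((a_0 + m_{i+1})/d_{i+1}):
  m_1 = 1*22 - 0 = 22, d_1 = (506 - 22^2)/1 = 22/1 = 22, a_1 = floor((22 + 22)/22) = 2.
  m_2 = 22*2 - 22 = 22, d_2 = (506 - 22^2)/22 = 22/22 = 1, a_2 = floor((22 + 22)/1) = 44.
  m_3 = 1*44 - 22 = 22, d_3 = (506 - 22^2)/1 = 22/1 = 22: (m_3, d_3) = (m_1, d_1) = (22, 22), so from here the quotients repeat a_1, a_2; the period length is 2.
So sqrt(506) = [22; (2, 44)] with period length k = 2.
k is even, so the fundamental solution of x^2 - 506y^2 = 1 is (p_{k-1}, q_{k-1}) = (p_1, q_1); compute convergents through index 1.
Convergents (p_i = a_i*p_{i-1} + p_{i-2}, q_i = a_i*q_{i-1} + q_{i-2} with p_{-2}=0, p_{-1}=1, q_{-2}=1, q_{-1}=0):
  i=0: a_0=22, p_0 = 22*1 + 0 = 22, q_0 = 22*0 + 1 = 1.
  i=1: a_1=2, p_1 = 2*22 + 1 = 45, q_1 = 2*1 + 0 = 2.
Check: 45^2 - 506*2^2 = 2025 - 2024 = 1, so (x, y) = (45, 2) solves the equation, and by the theorem it is the least positive solution.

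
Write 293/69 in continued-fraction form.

Run the Euclidean algorithm on 293 and 69; the successive quotients are the partial quotients a_0, a_1, ... (each step inverts the fractional part left over by the previous one):
  293 = 4*69 + 17, so a_0 = 4.
  69 = 4*17 + 1, so a_1 = 4.
  17 = 17*1 + 0, so a_2 = 17.
The remainder reaches 0 after 3 divisions, so the expansion has 3 partial quotients, read off in order.

[4; 4, 17]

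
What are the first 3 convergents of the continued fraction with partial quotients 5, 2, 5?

Using the convergent recurrence p_i = a_i*p_{i-1} + p_{i-2}, q_i = a_i*q_{i-1} + q_{i-2} with p_{-2}=0, p_{-1}=1, q_{-2}=1, q_{-1}=0:
  i=0: a_0=5, p_0 = 5*1 + 0 = 5, q_0 = 5*0 + 1 = 1.
  i=1: a_1=2, p_1 = 2*5 + 1 = 11, q_1 = 2*1 + 0 = 2.
  i=2: a_2=5, p_2 = 5*11 + 5 = 60, q_2 = 5*2 + 1 = 11.

5/1, 11/2, 60/11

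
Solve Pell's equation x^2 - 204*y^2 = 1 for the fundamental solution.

First expand sqrt(204) as a continued fraction. With x_i = (sqrt(204) + m_i)/d_i and (m_0, d_0) = (0, 1): a_0 = floor(sqrt(204)) = 14, since 14^2 = 196 <= 204 < 225 = 15^2.
Iterate m_{i+1} = d_i*a_i - m_i, d_{i+1} = (204 - m_{i+1}^2)/d_i, a_{i+1} = floor((a_0 + m_{i+1})/d_{i+1}):
  m_1 = 1*14 - 0 = 14, d_1 = (204 - 14^2)/1 = 8/1 = 8, a_1 = floor((14 + 14)/8) = 3.
  m_2 = 8*3 - 14 = 10, d_2 = (204 - 10^2)/8 = 104/8 = 13, a_2 = floor((14 + 10)/13) = 1.
  m_3 = 13*1 - 10 = 3, d_3 = (204 - 3^2)/13 = 195/13 = 15, a_3 = floor((14 + 3)/15) = 1.
  m_4 = 15*1 - 3 = 12, d_4 = (204 - 12^2)/15 = 60/15 = 4, a_4 = floor((14 + 12)/4) = 6.
  m_5 = 4*6 - 12 = 12, d_5 = (204 - 12^2)/4 = 60/4 = 15, a_5 = floor((14 + 12)/15) = 1.
  m_6 = 15*1 - 12 = 3, d_6 = (204 - 3^2)/15 = 195/15 = 13, a_6 = floor((14 + 3)/13) = 1.
  m_7 = 13*1 - 3 = 10, d_7 = (204 - 10^2)/13 = 104/13 = 8, a_7 = floor((14 + 10)/8) = 3.
  m_8 = 8*3 - 10 = 14, d_8 = (204 - 14^2)/8 = 8/8 = 1, a_8 = floor((14 + 14)/1) = 28.
  m_9 = 1*28 - 14 = 14, d_9 = (204 - 14^2)/1 = 8/1 = 8: (m_9, d_9) = (m_1, d_1) = (14, 8), so from here the quotients repeat a_1, ..., a_8; the period length is 8.
So sqrt(204) = [14; (3, 1, 1, 6, 1, 1, 3, 28)] with period length k = 8.
k is even, so the fundamental solution of x^2 - 204y^2 = 1 is (p_{k-1}, q_{k-1}) = (p_7, q_7); compute convergents through index 7.
Convergents (p_i = a_i*p_{i-1} + p_{i-2}, q_i = a_i*q_{i-1} + q_{i-2} with p_{-2}=0, p_{-1}=1, q_{-2}=1, q_{-1}=0):
  i=0: a_0=14, p_0 = 14*1 + 0 = 14, q_0 = 14*0 + 1 = 1.
  i=1: a_1=3, p_1 = 3*14 + 1 = 43, q_1 = 3*1 + 0 = 3.
  i=2: a_2=1, p_2 = 1*43 + 14 = 57, q_2 = 1*3 + 1 = 4.
  i=3: a_3=1, p_3 = 1*57 + 43 = 100, q_3 = 1*4 + 3 = 7.
  i=4: a_4=6, p_4 = 6*100 + 57 = 657, q_4 = 6*7 + 4 = 46.
  i=5: a_5=1, p_5 = 1*657 + 100 = 757, q_5 = 1*46 + 7 = 53.
  i=6: a_6=1, p_6 = 1*757 + 657 = 1414, q_6 = 1*53 + 46 = 99.
  i=7: a_7=3, p_7 = 3*1414 + 757 = 4999, q_7 = 3*99 + 53 = 350.
Check: 4999^2 - 204*350^2 = 24990001 - 24990000 = 1, so (x, y) = (4999, 350) solves the equation, and by the theorem it is the least positive solution.

(x, y) = (4999, 350)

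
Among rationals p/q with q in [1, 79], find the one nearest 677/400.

Expand x = 677/400 as a continued fraction with the Euclidean algorithm:
  677 = 1*400 + 277, so a_0 = 1.
  400 = 1*277 + 123, so a_1 = 1.
  277 = 2*123 + 31, so a_2 = 2.
  123 = 3*31 + 30, so a_3 = 3.
  31 = 1*30 + 1, so a_4 = 1.
  30 = 30*1 + 0, so a_5 = 30.
so x = [1; 1, 2, 3, 1, 30].
Convergents (p_i = a_i*p_{i-1} + p_{i-2}, q_i = a_i*q_{i-1} + q_{i-2} with p_{-2}=0, p_{-1}=1, q_{-2}=1, q_{-1}=0), until the denominator exceeds 79:
  i=0: a_0=1, p_0 = 1*1 + 0 = 1, q_0 = 1*0 + 1 = 1.
  i=1: a_1=1, p_1 = 1*1 + 1 = 2, q_1 = 1*1 + 0 = 1.
  i=2: a_2=2, p_2 = 2*2 + 1 = 5, q_2 = 2*1 + 1 = 3.
  i=3: a_3=3, p_3 = 3*5 + 2 = 17, q_3 = 3*3 + 1 = 10.
  i=4: a_4=1, p_4 = 1*17 + 5 = 22, q_4 = 1*10 + 3 = 13.
  i=5: a_5=30, p_5 = 30*22 + 17 = 677, q_5 = 30*13 + 10 = 400.
q_5 = 400 > 79, so the last convergent with denominator <= 79 is p_4/q_4 = 22/13.
The closest fraction with denominator <= 79 is either p_4/q_4 or the intermediate fraction (k*p_4 + p_3)/(k*q_4 + q_3) with the largest k >= 1 whose denominator stays <= 79; these approach x as k grows, and every other convergent or intermediate fraction in range is farther away.
Largest k: floor((79 - q_3)/q_4) = floor((79 - 10)/13) = 5.
That gives (5*22 + 17)/(5*13 + 10) = 127/75.
Compare the errors: |x - 22/13| = |677*13 - 22*400|/(400*13) = 1/5200, and |x - 127/75| = |677*75 - 127*400|/(400*75) = 25/30000.
Cross-multiplying, 1*30000 = 30000 < 130000 = 25*5200, so 1/5200 is smaller: the convergent 22/13 is closer to x than 127/75.

22/13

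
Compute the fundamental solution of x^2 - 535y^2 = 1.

First expand sqrt(535) as a continued fraction. With x_i = (sqrt(535) + m_i)/d_i and (m_0, d_0) = (0, 1): a_0 = floor(sqrt(535)) = 23, since 23^2 = 529 <= 535 < 576 = 24^2.
Iterate m_{i+1} = d_i*a_i - m_i, d_{i+1} = (535 - m_{i+1}^2)/d_i, a_{i+1} = floor((a_0 + m_{i+1})/d_{i+1}):
  m_1 = 1*23 - 0 = 23, d_1 = (535 - 23^2)/1 = 6/1 = 6, a_1 = floor((23 + 23)/6) = 7.
  m_2 = 6*7 - 23 = 19, d_2 = (535 - 19^2)/6 = 174/6 = 29, a_2 = floor((23 + 19)/29) = 1.
  m_3 = 29*1 - 19 = 10, d_3 = (535 - 10^2)/29 = 435/29 = 15, a_3 = floor((23 + 10)/15) = 2.
  m_4 = 15*2 - 10 = 20, d_4 = (535 - 20^2)/15 = 135/15 = 9, a_4 = floor((23 + 20)/9) = 4.
  m_5 = 9*4 - 20 = 16, d_5 = (535 - 16^2)/9 = 279/9 = 31, a_5 = floor((23 + 16)/31) = 1.
  m_6 = 31*1 - 16 = 15, d_6 = (535 - 15^2)/31 = 310/31 = 10, a_6 = floor((23 + 15)/10) = 3.
  m_7 = 10*3 - 15 = 15, d_7 = (535 - 15^2)/10 = 310/10 = 31, a_7 = floor((23 + 15)/31) = 1.
  m_8 = 31*1 - 15 = 16, d_8 = (535 - 16^2)/31 = 279/31 = 9, a_8 = floor((23 + 16)/9) = 4.
  m_9 = 9*4 - 16 = 20, d_9 = (535 - 20^2)/9 = 135/9 = 15, a_9 = floor((23 + 20)/15) = 2.
  m_10 = 15*2 - 20 = 10, d_10 = (535 - 10^2)/15 = 435/15 = 29, a_10 = floor((23 + 10)/29) = 1.
  m_11 = 29*1 - 10 = 19, d_11 = (535 - 19^2)/29 = 174/29 = 6, a_11 = floor((23 + 19)/6) = 7.
  m_12 = 6*7 - 19 = 23, d_12 = (535 - 23^2)/6 = 6/6 = 1, a_12 = floor((23 + 23)/1) = 46.
  m_13 = 1*46 - 23 = 23, d_13 = (535 - 23^2)/1 = 6/1 = 6: (m_13, d_13) = (m_1, d_1) = (23, 6), so from here the quotients repeat a_1, ..., a_12; the period length is 12.
So sqrt(535) = [23; (7, 1, 2, 4, 1, 3, 1, 4, 2, 1, 7, 46)] with period length k = 12.
k is even, so the fundamental solution of x^2 - 535y^2 = 1 is (p_{k-1}, q_{k-1}) = (p_11, q_11); compute convergents through index 11.
Convergents (p_i = a_i*p_{i-1} + p_{i-2}, q_i = a_i*q_{i-1} + q_{i-2} with p_{-2}=0, p_{-1}=1, q_{-2}=1, q_{-1}=0):
  i=0: a_0=23, p_0 = 23*1 + 0 = 23, q_0 = 23*0 + 1 = 1.
  i=1: a_1=7, p_1 = 7*23 + 1 = 162, q_1 = 7*1 + 0 = 7.
  i=2: a_2=1, p_2 = 1*162 + 23 = 185, q_2 = 1*7 + 1 = 8.
  i=3: a_3=2, p_3 = 2*185 + 162 = 532, q_3 = 2*8 + 7 = 23.
  i=4: a_4=4, p_4 = 4*532 + 185 = 2313, q_4 = 4*23 + 8 = 100.
  i=5: a_5=1, p_5 = 1*2313 + 532 = 2845, q_5 = 1*100 + 23 = 123.
  i=6: a_6=3, p_6 = 3*2845 + 2313 = 10848, q_6 = 3*123 + 100 = 469.
  i=7: a_7=1, p_7 = 1*10848 + 2845 = 13693, q_7 = 1*469 + 123 = 592.
  i=8: a_8=4, p_8 = 4*13693 + 10848 = 65620, q_8 = 4*592 + 469 = 2837.
  i=9: a_9=2, p_9 = 2*65620 + 13693 = 144933, q_9 = 2*2837 + 592 = 6266.
  i=10: a_10=1, p_10 = 1*144933 + 65620 = 210553, q_10 = 1*6266 + 2837 = 9103.
  i=11: a_11=7, p_11 = 7*210553 + 144933 = 1618804, q_11 = 7*9103 + 6266 = 69987.
Check: 1618804^2 - 535*69987^2 = 2620526390416 - 2620526390415 = 1, so (x, y) = (1618804, 69987) solves the equation, and by the theorem it is the least positive solution.

(x, y) = (1618804, 69987)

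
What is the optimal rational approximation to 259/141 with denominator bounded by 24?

11/6

Expand x = 259/141 as a continued fraction with the Euclidean algorithm:
  259 = 1*141 + 118, so a_0 = 1.
  141 = 1*118 + 23, so a_1 = 1.
  118 = 5*23 + 3, so a_2 = 5.
  23 = 7*3 + 2, so a_3 = 7.
  3 = 1*2 + 1, so a_4 = 1.
  2 = 2*1 + 0, so a_5 = 2.
so x = [1; 1, 5, 7, 1, 2].
Convergents (p_i = a_i*p_{i-1} + p_{i-2}, q_i = a_i*q_{i-1} + q_{i-2} with p_{-2}=0, p_{-1}=1, q_{-2}=1, q_{-1}=0), until the denominator exceeds 24:
  i=0: a_0=1, p_0 = 1*1 + 0 = 1, q_0 = 1*0 + 1 = 1.
  i=1: a_1=1, p_1 = 1*1 + 1 = 2, q_1 = 1*1 + 0 = 1.
  i=2: a_2=5, p_2 = 5*2 + 1 = 11, q_2 = 5*1 + 1 = 6.
  i=3: a_3=7, p_3 = 7*11 + 2 = 79, q_3 = 7*6 + 1 = 43.
q_3 = 43 > 24, so the last convergent with denominator <= 24 is p_2/q_2 = 11/6.
The closest fraction with denominator <= 24 is either p_2/q_2 or the intermediate fraction (k*p_2 + p_1)/(k*q_2 + q_1) with the largest k >= 1 whose denominator stays <= 24; these approach x as k grows, and every other convergent or intermediate fraction in range is farther away.
Largest k: floor((24 - q_1)/q_2) = floor((24 - 1)/6) = 3.
That gives (3*11 + 2)/(3*6 + 1) = 35/19.
Compare the errors: |x - 11/6| = |259*6 - 11*141|/(141*6) = 3/846, and |x - 35/19| = |259*19 - 35*141|/(141*19) = 14/2679.
Cross-multiplying, 3*2679 = 8037 < 11844 = 14*846, so 3/846 is smaller: the convergent 11/6 is closer to x than 35/19.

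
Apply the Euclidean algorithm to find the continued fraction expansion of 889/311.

[2; 1, 6, 14, 1, 2]

Run the Euclidean algorithm on 889 and 311; the successive quotients are the partial quotients a_0, a_1, ... (each step inverts the fractional part left over by the previous one):
  889 = 2*311 + 267, so a_0 = 2.
  311 = 1*267 + 44, so a_1 = 1.
  267 = 6*44 + 3, so a_2 = 6.
  44 = 14*3 + 2, so a_3 = 14.
  3 = 1*2 + 1, so a_4 = 1.
  2 = 2*1 + 0, so a_5 = 2.
The remainder reaches 0 after 6 divisions, so the expansion has 6 partial quotients, read off in order.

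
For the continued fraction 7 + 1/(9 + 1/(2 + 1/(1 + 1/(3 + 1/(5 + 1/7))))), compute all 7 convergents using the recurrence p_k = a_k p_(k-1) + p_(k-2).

7/1, 64/9, 135/19, 199/28, 732/103, 3859/543, 27745/3904

Using the convergent recurrence p_i = a_i*p_{i-1} + p_{i-2}, q_i = a_i*q_{i-1} + q_{i-2} with p_{-2}=0, p_{-1}=1, q_{-2}=1, q_{-1}=0:
  i=0: a_0=7, p_0 = 7*1 + 0 = 7, q_0 = 7*0 + 1 = 1.
  i=1: a_1=9, p_1 = 9*7 + 1 = 64, q_1 = 9*1 + 0 = 9.
  i=2: a_2=2, p_2 = 2*64 + 7 = 135, q_2 = 2*9 + 1 = 19.
  i=3: a_3=1, p_3 = 1*135 + 64 = 199, q_3 = 1*19 + 9 = 28.
  i=4: a_4=3, p_4 = 3*199 + 135 = 732, q_4 = 3*28 + 19 = 103.
  i=5: a_5=5, p_5 = 5*732 + 199 = 3859, q_5 = 5*103 + 28 = 543.
  i=6: a_6=7, p_6 = 7*3859 + 732 = 27745, q_6 = 7*543 + 103 = 3904.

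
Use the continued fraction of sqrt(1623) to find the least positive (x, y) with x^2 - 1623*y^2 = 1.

First expand sqrt(1623) as a continued fraction. With x_i = (sqrt(1623) + m_i)/d_i and (m_0, d_0) = (0, 1): a_0 = floor(sqrt(1623)) = 40, since 40^2 = 1600 <= 1623 < 1681 = 41^2.
Iterate m_{i+1} = d_i*a_i - m_i, d_{i+1} = (1623 - m_{i+1}^2)/d_i, a_{i+1} = floor((a_0 + m_{i+1})/d_{i+1}):
  m_1 = 1*40 - 0 = 40, d_1 = (1623 - 40^2)/1 = 23/1 = 23, a_1 = floor((40 + 40)/23) = 3.
  m_2 = 23*3 - 40 = 29, d_2 = (1623 - 29^2)/23 = 782/23 = 34, a_2 = floor((40 + 29)/34) = 2.
  m_3 = 34*2 - 29 = 39, d_3 = (1623 - 39^2)/34 = 102/34 = 3, a_3 = floor((40 + 39)/3) = 26.
  m_4 = 3*26 - 39 = 39, d_4 = (1623 - 39^2)/3 = 102/3 = 34, a_4 = floor((40 + 39)/34) = 2.
  m_5 = 34*2 - 39 = 29, d_5 = (1623 - 29^2)/34 = 782/34 = 23, a_5 = floor((40 + 29)/23) = 3.
  m_6 = 23*3 - 29 = 40, d_6 = (1623 - 40^2)/23 = 23/23 = 1, a_6 = floor((40 + 40)/1) = 80.
  m_7 = 1*80 - 40 = 40, d_7 = (1623 - 40^2)/1 = 23/1 = 23: (m_7, d_7) = (m_1, d_1) = (40, 23), so from here the quotients repeat a_1, ..., a_6; the period length is 6.
So sqrt(1623) = [40; (3, 2, 26, 2, 3, 80)] with period length k = 6.
k is even, so the fundamental solution of x^2 - 1623y^2 = 1 is (p_{k-1}, q_{k-1}) = (p_5, q_5); compute convergents through index 5.
Convergents (p_i = a_i*p_{i-1} + p_{i-2}, q_i = a_i*q_{i-1} + q_{i-2} with p_{-2}=0, p_{-1}=1, q_{-2}=1, q_{-1}=0):
  i=0: a_0=40, p_0 = 40*1 + 0 = 40, q_0 = 40*0 + 1 = 1.
  i=1: a_1=3, p_1 = 3*40 + 1 = 121, q_1 = 3*1 + 0 = 3.
  i=2: a_2=2, p_2 = 2*121 + 40 = 282, q_2 = 2*3 + 1 = 7.
  i=3: a_3=26, p_3 = 26*282 + 121 = 7453, q_3 = 26*7 + 3 = 185.
  i=4: a_4=2, p_4 = 2*7453 + 282 = 15188, q_4 = 2*185 + 7 = 377.
  i=5: a_5=3, p_5 = 3*15188 + 7453 = 53017, q_5 = 3*377 + 185 = 1316.
Check: 53017^2 - 1623*1316^2 = 2810802289 - 2810802288 = 1, so (x, y) = (53017, 1316) solves the equation, and by the theorem it is the least positive solution.

(x, y) = (53017, 1316)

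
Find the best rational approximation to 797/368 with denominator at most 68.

Expand x = 797/368 as a continued fraction with the Euclidean algorithm:
  797 = 2*368 + 61, so a_0 = 2.
  368 = 6*61 + 2, so a_1 = 6.
  61 = 30*2 + 1, so a_2 = 30.
  2 = 2*1 + 0, so a_3 = 2.
so x = [2; 6, 30, 2].
Convergents (p_i = a_i*p_{i-1} + p_{i-2}, q_i = a_i*q_{i-1} + q_{i-2} with p_{-2}=0, p_{-1}=1, q_{-2}=1, q_{-1}=0), until the denominator exceeds 68:
  i=0: a_0=2, p_0 = 2*1 + 0 = 2, q_0 = 2*0 + 1 = 1.
  i=1: a_1=6, p_1 = 6*2 + 1 = 13, q_1 = 6*1 + 0 = 6.
  i=2: a_2=30, p_2 = 30*13 + 2 = 392, q_2 = 30*6 + 1 = 181.
q_2 = 181 > 68, so the last convergent with denominator <= 68 is p_1/q_1 = 13/6.
The closest fraction with denominator <= 68 is either p_1/q_1 or the intermediate fraction (k*p_1 + p_0)/(k*q_1 + q_0) with the largest k >= 1 whose denominator stays <= 68; these approach x as k grows, and every other convergent or intermediate fraction in range is farther away.
Largest k: floor((68 - q_0)/q_1) = floor((68 - 1)/6) = 11.
That gives (11*13 + 2)/(11*6 + 1) = 145/67.
Compare the errors: |x - 13/6| = |797*6 - 13*368|/(368*6) = 2/2208, and |x - 145/67| = |797*67 - 145*368|/(368*67) = 39/24656.
Cross-multiplying, 2*24656 = 49312 < 86112 = 39*2208, so 2/2208 is smaller: the convergent 13/6 is closer to x than 145/67.

13/6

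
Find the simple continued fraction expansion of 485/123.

[3; 1, 16, 1, 1, 3]

Run the Euclidean algorithm on 485 and 123; the successive quotients are the partial quotients a_0, a_1, ... (each step inverts the fractional part left over by the previous one):
  485 = 3*123 + 116, so a_0 = 3.
  123 = 1*116 + 7, so a_1 = 1.
  116 = 16*7 + 4, so a_2 = 16.
  7 = 1*4 + 3, so a_3 = 1.
  4 = 1*3 + 1, so a_4 = 1.
  3 = 3*1 + 0, so a_5 = 3.
The remainder reaches 0 after 6 divisions, so the expansion has 6 partial quotients, read off in order.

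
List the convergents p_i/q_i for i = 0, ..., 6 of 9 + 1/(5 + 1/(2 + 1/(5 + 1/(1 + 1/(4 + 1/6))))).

Using the convergent recurrence p_i = a_i*p_{i-1} + p_{i-2}, q_i = a_i*q_{i-1} + q_{i-2} with p_{-2}=0, p_{-1}=1, q_{-2}=1, q_{-1}=0:
  i=0: a_0=9, p_0 = 9*1 + 0 = 9, q_0 = 9*0 + 1 = 1.
  i=1: a_1=5, p_1 = 5*9 + 1 = 46, q_1 = 5*1 + 0 = 5.
  i=2: a_2=2, p_2 = 2*46 + 9 = 101, q_2 = 2*5 + 1 = 11.
  i=3: a_3=5, p_3 = 5*101 + 46 = 551, q_3 = 5*11 + 5 = 60.
  i=4: a_4=1, p_4 = 1*551 + 101 = 652, q_4 = 1*60 + 11 = 71.
  i=5: a_5=4, p_5 = 4*652 + 551 = 3159, q_5 = 4*71 + 60 = 344.
  i=6: a_6=6, p_6 = 6*3159 + 652 = 19606, q_6 = 6*344 + 71 = 2135.

9/1, 46/5, 101/11, 551/60, 652/71, 3159/344, 19606/2135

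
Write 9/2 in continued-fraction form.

Run the Euclidean algorithm on 9 and 2; the successive quotients are the partial quotients a_0, a_1, ... (each step inverts the fractional part left over by the previous one):
  9 = 4*2 + 1, so a_0 = 4.
  2 = 2*1 + 0, so a_1 = 2.
The remainder reaches 0 after 2 divisions, so the expansion has 2 partial quotients, read off in order.

[4; 2]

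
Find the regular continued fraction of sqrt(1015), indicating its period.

Write x_i = (sqrt(1015) + m_i)/d_i with (m_0, d_0) = (0, 1). a_0 = floor(sqrt(1015)) = 31, since 31^2 = 961 <= 1015 < 1024 = 32^2.
Iterate m_{i+1} = d_i*a_i - m_i, d_{i+1} = (1015 - m_{i+1}^2)/d_i, a_{i+1} = floor((a_0 + m_{i+1})/d_{i+1}):
  m_1 = 1*31 - 0 = 31, d_1 = (1015 - 31^2)/1 = 54/1 = 54, a_1 = floor((31 + 31)/54) = 1.
  m_2 = 54*1 - 31 = 23, d_2 = (1015 - 23^2)/54 = 486/54 = 9, a_2 = floor((31 + 23)/9) = 6.
  m_3 = 9*6 - 23 = 31, d_3 = (1015 - 31^2)/9 = 54/9 = 6, a_3 = floor((31 + 31)/6) = 10.
  m_4 = 6*10 - 31 = 29, d_4 = (1015 - 29^2)/6 = 174/6 = 29, a_4 = floor((31 + 29)/29) = 2.
  m_5 = 29*2 - 29 = 29, d_5 = (1015 - 29^2)/29 = 174/29 = 6, a_5 = floor((31 + 29)/6) = 10.
  m_6 = 6*10 - 29 = 31, d_6 = (1015 - 31^2)/6 = 54/6 = 9, a_6 = floor((31 + 31)/9) = 6.
  m_7 = 9*6 - 31 = 23, d_7 = (1015 - 23^2)/9 = 486/9 = 54, a_7 = floor((31 + 23)/54) = 1.
  m_8 = 54*1 - 23 = 31, d_8 = (1015 - 31^2)/54 = 54/54 = 1, a_8 = floor((31 + 31)/1) = 62.
  m_9 = 1*62 - 31 = 31, d_9 = (1015 - 31^2)/1 = 54/1 = 54: (m_9, d_9) = (m_1, d_1) = (31, 54), so from here the quotients repeat a_1, ..., a_8; the period length is 8.
Hence the expansion of sqrt(1015) is a_0 = 31 followed by the repeating block 1, 6, 10, 2, 10, 6, 1, 62 (period 8).

[31; (1, 6, 10, 2, 10, 6, 1, 62)]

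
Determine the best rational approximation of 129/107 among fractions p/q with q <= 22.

Expand x = 129/107 as a continued fraction with the Euclidean algorithm:
  129 = 1*107 + 22, so a_0 = 1.
  107 = 4*22 + 19, so a_1 = 4.
  22 = 1*19 + 3, so a_2 = 1.
  19 = 6*3 + 1, so a_3 = 6.
  3 = 3*1 + 0, so a_4 = 3.
so x = [1; 4, 1, 6, 3].
Convergents (p_i = a_i*p_{i-1} + p_{i-2}, q_i = a_i*q_{i-1} + q_{i-2} with p_{-2}=0, p_{-1}=1, q_{-2}=1, q_{-1}=0), until the denominator exceeds 22:
  i=0: a_0=1, p_0 = 1*1 + 0 = 1, q_0 = 1*0 + 1 = 1.
  i=1: a_1=4, p_1 = 4*1 + 1 = 5, q_1 = 4*1 + 0 = 4.
  i=2: a_2=1, p_2 = 1*5 + 1 = 6, q_2 = 1*4 + 1 = 5.
  i=3: a_3=6, p_3 = 6*6 + 5 = 41, q_3 = 6*5 + 4 = 34.
q_3 = 34 > 22, so the last convergent with denominator <= 22 is p_2/q_2 = 6/5.
The closest fraction with denominator <= 22 is either p_2/q_2 or the intermediate fraction (k*p_2 + p_1)/(k*q_2 + q_1) with the largest k >= 1 whose denominator stays <= 22; these approach x as k grows, and every other convergent or intermediate fraction in range is farther away.
Largest k: floor((22 - q_1)/q_2) = floor((22 - 4)/5) = 3.
That gives (3*6 + 5)/(3*5 + 4) = 23/19.
Compare the errors: |x - 6/5| = |129*5 - 6*107|/(107*5) = 3/535, and |x - 23/19| = |129*19 - 23*107|/(107*19) = 10/2033.
Cross-multiplying, 10*535 = 5350 < 6099 = 3*2033, so 10/2033 is smaller: the intermediate fraction 23/19 is closer to x than 6/5.

23/19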